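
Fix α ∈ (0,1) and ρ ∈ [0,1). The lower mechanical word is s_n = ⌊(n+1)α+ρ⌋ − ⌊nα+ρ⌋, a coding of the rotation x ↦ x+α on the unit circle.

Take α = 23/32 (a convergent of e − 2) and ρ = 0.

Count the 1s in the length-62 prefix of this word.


#1s = Σ_{n=0}^{61} s_n = Σ_{n=0}^{61} (⌊(n+1)α+ρ⌋ − ⌊nα+ρ⌋)
the sum telescopes: every ⌊nα+ρ⌋ with 0 < n < 62 appears once with + and once with −, leaving ⌊62α+ρ⌋ − ⌊0·α+ρ⌋
62α + ρ = (62·23) / 32 = 1426/32
ρ = 0/32
⌊1426/32⌋ = 44,  ⌊0/32⌋ = 0
#1s = 44 − 0 = 44

44


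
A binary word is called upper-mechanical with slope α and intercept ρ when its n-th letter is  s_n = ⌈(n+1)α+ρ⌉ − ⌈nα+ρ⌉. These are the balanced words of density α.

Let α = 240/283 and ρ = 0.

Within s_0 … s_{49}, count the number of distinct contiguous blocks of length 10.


t_n = ⌈(n·240)/283⌉ for n = 0 … 50:
  n=0…9: ⌈0/283⌉=0 ⌈240/283⌉=1 ⌈480/283⌉=2 ⌈720/283⌉=3 ⌈960/283⌉=4 ⌈1200/283⌉=5 ⌈1440/283⌉=6 ⌈1680/283⌉=6 ⌈1920/283⌉=7 ⌈2160/283⌉=8
  n=10…19: ⌈2400/283⌉=9 ⌈2640/283⌉=10 ⌈2880/283⌉=11 ⌈3120/283⌉=12 ⌈3360/283⌉=12 ⌈3600/283⌉=13 ⌈3840/283⌉=14 ⌈4080/283⌉=15 ⌈4320/283⌉=16 ⌈4560/283⌉=17
  n=20…29: ⌈4800/283⌉=17 ⌈5040/283⌉=18 ⌈5280/283⌉=19 ⌈5520/283⌉=20 ⌈5760/283⌉=21 ⌈6000/283⌉=22 ⌈6240/283⌉=23 ⌈6480/283⌉=23 ⌈6720/283⌉=24 ⌈6960/283⌉=25
  n=30…39: ⌈7200/283⌉=26 ⌈7440/283⌉=27 ⌈7680/283⌉=28 ⌈7920/283⌉=28 ⌈8160/283⌉=29 ⌈8400/283⌉=30 ⌈8640/283⌉=31 ⌈8880/283⌉=32 ⌈9120/283⌉=33 ⌈9360/283⌉=34
  n=40…49: ⌈9600/283⌉=34 ⌈9840/283⌉=35 ⌈10080/283⌉=36 ⌈10320/283⌉=37 ⌈10560/283⌉=38 ⌈10800/283⌉=39 ⌈11040/283⌉=40 ⌈11280/283⌉=40 ⌈11520/283⌉=41 ⌈11760/283⌉=42
  n=50: ⌈12000/283⌉=43
s_n = t_(n+1) − t_n for n = 0 … 49 gives
prefix = 11111101111110111110111111011111011111101111110111
slide a length-10 window over [0..9] … [40..49] (41 windows); first occurrence of each distinct factor:
  [  0..  9] 1111110111
  [  1.. 10] 1111101111
  [  2.. 11] 1111011111
  [  3.. 12] 1110111111
  [  4.. 13] 1101111110
  [  5.. 14] 1011111101
  [  6.. 15] 0111111011
  [ 10.. 19] 1110111110
  [ 11.. 20] 1101111101
  [ 12.. 21] 1011111011
  [ 13.. 22] 0111110111
  (the other 30 windows repeat one of these)
distinct factors: {0111110111, 0111111011, 1011111011, 1011111101, 1101111101, 1101111110, 1110111110, 1110111111, 1111011111, 1111101111, 1111110111}
count = 11  (Sturmian bound for length 10 is 11)

11


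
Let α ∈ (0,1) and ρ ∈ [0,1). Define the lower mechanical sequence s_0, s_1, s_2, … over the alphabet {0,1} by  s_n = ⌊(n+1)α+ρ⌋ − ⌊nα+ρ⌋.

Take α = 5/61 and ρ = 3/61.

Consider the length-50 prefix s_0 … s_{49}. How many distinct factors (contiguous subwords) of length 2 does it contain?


t_n = ⌊(n·5+3)/61⌋ for n = 0 … 50:
  n=0…9: ⌊3/61⌋=0 ⌊8/61⌋=0 ⌊13/61⌋=0 ⌊18/61⌋=0 ⌊23/61⌋=0 ⌊28/61⌋=0 ⌊33/61⌋=0 ⌊38/61⌋=0 ⌊43/61⌋=0 ⌊48/61⌋=0
  n=10…19: ⌊53/61⌋=0 ⌊58/61⌋=0 ⌊63/61⌋=1 ⌊68/61⌋=1 ⌊73/61⌋=1 ⌊78/61⌋=1 ⌊83/61⌋=1 ⌊88/61⌋=1 ⌊93/61⌋=1 ⌊98/61⌋=1
  n=20…29: ⌊103/61⌋=1 ⌊108/61⌋=1 ⌊113/61⌋=1 ⌊118/61⌋=1 ⌊123/61⌋=2 ⌊128/61⌋=2 ⌊133/61⌋=2 ⌊138/61⌋=2 ⌊143/61⌋=2 ⌊148/61⌋=2
  n=30…39: ⌊153/61⌋=2 ⌊158/61⌋=2 ⌊163/61⌋=2 ⌊168/61⌋=2 ⌊173/61⌋=2 ⌊178/61⌋=2 ⌊183/61⌋=3 ⌊188/61⌋=3 ⌊193/61⌋=3 ⌊198/61⌋=3
  n=40…49: ⌊203/61⌋=3 ⌊208/61⌋=3 ⌊213/61⌋=3 ⌊218/61⌋=3 ⌊223/61⌋=3 ⌊228/61⌋=3 ⌊233/61⌋=3 ⌊238/61⌋=3 ⌊243/61⌋=3 ⌊248/61⌋=4
  n=50: ⌊253/61⌋=4
s_n = t_(n+1) − t_n for n = 0 … 49 gives
prefix = 00000000000100000000000100000000000100000000000010
slide a length-2 window over [0..1] … [48..49] (49 windows); first occurrence of each distinct factor:
  [  0..  1] 00
  [ 10.. 11] 01
  [ 11.. 12] 10
  (the other 46 windows repeat one of these)
distinct factors: {00, 01, 10}
count = 3  (Sturmian bound for length 2 is 3)

3


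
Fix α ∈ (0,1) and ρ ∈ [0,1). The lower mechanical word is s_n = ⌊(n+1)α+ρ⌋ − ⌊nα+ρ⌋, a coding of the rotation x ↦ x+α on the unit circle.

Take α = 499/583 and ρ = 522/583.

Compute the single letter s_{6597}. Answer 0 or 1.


1

(n+1)α + ρ = (6598·499 + 522) / 583 = 3292924/583
nα + ρ     = (6597·499 + 522) / 583 = 3292425/583
⌊3292924/583⌋ = 5648,  ⌊3292425/583⌋ = 5647
s_{6597} = 5648 − 5647 = 1


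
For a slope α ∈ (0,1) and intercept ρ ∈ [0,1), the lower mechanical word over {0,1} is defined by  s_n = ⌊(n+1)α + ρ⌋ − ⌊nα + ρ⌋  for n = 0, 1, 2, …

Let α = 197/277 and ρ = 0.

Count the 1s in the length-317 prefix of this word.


#1s = Σ_{n=0}^{316} s_n = Σ_{n=0}^{316} (⌊(n+1)α+ρ⌋ − ⌊nα+ρ⌋)
the sum telescopes: every ⌊nα+ρ⌋ with 0 < n < 317 appears once with + and once with −, leaving ⌊317α+ρ⌋ − ⌊0·α+ρ⌋
317α + ρ = (317·197) / 277 = 62449/277
ρ = 0/277
⌊62449/277⌋ = 225,  ⌊0/277⌋ = 0
#1s = 225 − 0 = 225

225


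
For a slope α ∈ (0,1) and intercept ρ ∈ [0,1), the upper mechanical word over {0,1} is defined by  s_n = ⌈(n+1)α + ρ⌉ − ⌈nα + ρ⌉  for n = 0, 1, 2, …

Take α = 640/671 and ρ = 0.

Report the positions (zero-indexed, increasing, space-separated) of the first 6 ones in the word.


0 1 2 3 4 5

n=0: ⌈640/671⌉−⌈0/671⌉ = 1−0 = 1  ← one
n=1: ⌈1280/671⌉−⌈640/671⌉ = 2−1 = 1  ← one
n=2: ⌈1920/671⌉−⌈1280/671⌉ = 3−2 = 1  ← one
n=3: ⌈2560/671⌉−⌈1920/671⌉ = 4−3 = 1  ← one
n=4: ⌈3200/671⌉−⌈2560/671⌉ = 5−4 = 1  ← one
n=5: ⌈3840/671⌉−⌈3200/671⌉ = 6−5 = 1  ← one
positions of the first 6 ones: 0 1 2 3 4 5


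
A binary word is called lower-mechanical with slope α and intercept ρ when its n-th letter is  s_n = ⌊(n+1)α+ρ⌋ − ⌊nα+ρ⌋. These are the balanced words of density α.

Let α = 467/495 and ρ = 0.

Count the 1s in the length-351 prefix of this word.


#1s = Σ_{n=0}^{350} s_n = Σ_{n=0}^{350} (⌊(n+1)α+ρ⌋ − ⌊nα+ρ⌋)
the sum telescopes: every ⌊nα+ρ⌋ with 0 < n < 351 appears once with + and once with −, leaving ⌊351α+ρ⌋ − ⌊0·α+ρ⌋
351α + ρ = (351·467) / 495 = 163917/495
ρ = 0/495
⌊163917/495⌋ = 331,  ⌊0/495⌋ = 0
#1s = 331 − 0 = 331

331


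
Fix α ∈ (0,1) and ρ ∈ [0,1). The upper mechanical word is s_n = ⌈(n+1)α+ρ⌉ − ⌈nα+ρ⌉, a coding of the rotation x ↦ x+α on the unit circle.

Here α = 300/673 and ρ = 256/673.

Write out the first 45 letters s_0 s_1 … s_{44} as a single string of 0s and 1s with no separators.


n=0: ⌈(1·300+256)/673⌉ − ⌈(0·300+256)/673⌉ = ⌈556/673⌉ − ⌈256/673⌉ = 1 − 1 = 0
n=1: ⌈(2·300+256)/673⌉ − ⌈(1·300+256)/673⌉ = ⌈856/673⌉ − ⌈556/673⌉ = 2 − 1 = 1
n=2: ⌈(3·300+256)/673⌉ − ⌈(2·300+256)/673⌉ = ⌈1156/673⌉ − ⌈856/673⌉ = 2 − 2 = 0
n=3: ⌈(4·300+256)/673⌉ − ⌈(3·300+256)/673⌉ = ⌈1456/673⌉ − ⌈1156/673⌉ = 3 − 2 = 1
n=4: ⌈(5·300+256)/673⌉ − ⌈(4·300+256)/673⌉ = ⌈1756/673⌉ − ⌈1456/673⌉ = 3 − 3 = 0
n=5: ⌈(6·300+256)/673⌉ − ⌈(5·300+256)/673⌉ = ⌈2056/673⌉ − ⌈1756/673⌉ = 4 − 3 = 1
n=6: ⌈(7·300+256)/673⌉ − ⌈(6·300+256)/673⌉ = ⌈2356/673⌉ − ⌈2056/673⌉ = 4 − 4 = 0
n=7: ⌈(8·300+256)/673⌉ − ⌈(7·300+256)/673⌉ = ⌈2656/673⌉ − ⌈2356/673⌉ = 4 − 4 = 0
n=8: ⌈(9·300+256)/673⌉ − ⌈(8·300+256)/673⌉ = ⌈2956/673⌉ − ⌈2656/673⌉ = 5 − 4 = 1
n=9: ⌈(10·300+256)/673⌉ − ⌈(9·300+256)/673⌉ = ⌈3256/673⌉ − ⌈2956/673⌉ = 5 − 5 = 0
n=10: ⌈(11·300+256)/673⌉ − ⌈(10·300+256)/673⌉ = ⌈3556/673⌉ − ⌈3256/673⌉ = 6 − 5 = 1
n=11: ⌈(12·300+256)/673⌉ − ⌈(11·300+256)/673⌉ = ⌈3856/673⌉ − ⌈3556/673⌉ = 6 − 6 = 0
n=12: ⌈(13·300+256)/673⌉ − ⌈(12·300+256)/673⌉ = ⌈4156/673⌉ − ⌈3856/673⌉ = 7 − 6 = 1
n=13: ⌈(14·300+256)/673⌉ − ⌈(13·300+256)/673⌉ = ⌈4456/673⌉ − ⌈4156/673⌉ = 7 − 7 = 0
n=14: ⌈(15·300+256)/673⌉ − ⌈(14·300+256)/673⌉ = ⌈4756/673⌉ − ⌈4456/673⌉ = 8 − 7 = 1
n=15: ⌈(16·300+256)/673⌉ − ⌈(15·300+256)/673⌉ = ⌈5056/673⌉ − ⌈4756/673⌉ = 8 − 8 = 0
n=16: ⌈(17·300+256)/673⌉ − ⌈(16·300+256)/673⌉ = ⌈5356/673⌉ − ⌈5056/673⌉ = 8 − 8 = 0
n=17: ⌈(18·300+256)/673⌉ − ⌈(17·300+256)/673⌉ = ⌈5656/673⌉ − ⌈5356/673⌉ = 9 − 8 = 1
n=18: ⌈(19·300+256)/673⌉ − ⌈(18·300+256)/673⌉ = ⌈5956/673⌉ − ⌈5656/673⌉ = 9 − 9 = 0
n=19: ⌈(20·300+256)/673⌉ − ⌈(19·300+256)/673⌉ = ⌈6256/673⌉ − ⌈5956/673⌉ = 10 − 9 = 1
n=20: ⌈(21·300+256)/673⌉ − ⌈(20·300+256)/673⌉ = ⌈6556/673⌉ − ⌈6256/673⌉ = 10 − 10 = 0
n=21: ⌈(22·300+256)/673⌉ − ⌈(21·300+256)/673⌉ = ⌈6856/673⌉ − ⌈6556/673⌉ = 11 − 10 = 1
n=22: ⌈(23·300+256)/673⌉ − ⌈(22·300+256)/673⌉ = ⌈7156/673⌉ − ⌈6856/673⌉ = 11 − 11 = 0
n=23: ⌈(24·300+256)/673⌉ − ⌈(23·300+256)/673⌉ = ⌈7456/673⌉ − ⌈7156/673⌉ = 12 − 11 = 1
n=24: ⌈(25·300+256)/673⌉ − ⌈(24·300+256)/673⌉ = ⌈7756/673⌉ − ⌈7456/673⌉ = 12 − 12 = 0
n=25: ⌈(26·300+256)/673⌉ − ⌈(25·300+256)/673⌉ = ⌈8056/673⌉ − ⌈7756/673⌉ = 12 − 12 = 0
n=26: ⌈(27·300+256)/673⌉ − ⌈(26·300+256)/673⌉ = ⌈8356/673⌉ − ⌈8056/673⌉ = 13 − 12 = 1
n=27: ⌈(28·300+256)/673⌉ − ⌈(27·300+256)/673⌉ = ⌈8656/673⌉ − ⌈8356/673⌉ = 13 − 13 = 0
n=28: ⌈(29·300+256)/673⌉ − ⌈(28·300+256)/673⌉ = ⌈8956/673⌉ − ⌈8656/673⌉ = 14 − 13 = 1
n=29: ⌈(30·300+256)/673⌉ − ⌈(29·300+256)/673⌉ = ⌈9256/673⌉ − ⌈8956/673⌉ = 14 − 14 = 0
n=30: ⌈(31·300+256)/673⌉ − ⌈(30·300+256)/673⌉ = ⌈9556/673⌉ − ⌈9256/673⌉ = 15 − 14 = 1
n=31: ⌈(32·300+256)/673⌉ − ⌈(31·300+256)/673⌉ = ⌈9856/673⌉ − ⌈9556/673⌉ = 15 − 15 = 0
n=32: ⌈(33·300+256)/673⌉ − ⌈(32·300+256)/673⌉ = ⌈10156/673⌉ − ⌈9856/673⌉ = 16 − 15 = 1
n=33: ⌈(34·300+256)/673⌉ − ⌈(33·300+256)/673⌉ = ⌈10456/673⌉ − ⌈10156/673⌉ = 16 − 16 = 0
n=34: ⌈(35·300+256)/673⌉ − ⌈(34·300+256)/673⌉ = ⌈10756/673⌉ − ⌈10456/673⌉ = 16 − 16 = 0
n=35: ⌈(36·300+256)/673⌉ − ⌈(35·300+256)/673⌉ = ⌈11056/673⌉ − ⌈10756/673⌉ = 17 − 16 = 1
n=36: ⌈(37·300+256)/673⌉ − ⌈(36·300+256)/673⌉ = ⌈11356/673⌉ − ⌈11056/673⌉ = 17 − 17 = 0
n=37: ⌈(38·300+256)/673⌉ − ⌈(37·300+256)/673⌉ = ⌈11656/673⌉ − ⌈11356/673⌉ = 18 − 17 = 1
n=38: ⌈(39·300+256)/673⌉ − ⌈(38·300+256)/673⌉ = ⌈11956/673⌉ − ⌈11656/673⌉ = 18 − 18 = 0
n=39: ⌈(40·300+256)/673⌉ − ⌈(39·300+256)/673⌉ = ⌈12256/673⌉ − ⌈11956/673⌉ = 19 − 18 = 1
n=40: ⌈(41·300+256)/673⌉ − ⌈(40·300+256)/673⌉ = ⌈12556/673⌉ − ⌈12256/673⌉ = 19 − 19 = 0
n=41: ⌈(42·300+256)/673⌉ − ⌈(41·300+256)/673⌉ = ⌈12856/673⌉ − ⌈12556/673⌉ = 20 − 19 = 1
n=42: ⌈(43·300+256)/673⌉ − ⌈(42·300+256)/673⌉ = ⌈13156/673⌉ − ⌈12856/673⌉ = 20 − 20 = 0
n=43: ⌈(44·300+256)/673⌉ − ⌈(43·300+256)/673⌉ = ⌈13456/673⌉ − ⌈13156/673⌉ = 20 − 20 = 0
n=44: ⌈(45·300+256)/673⌉ − ⌈(44·300+256)/673⌉ = ⌈13756/673⌉ − ⌈13456/673⌉ = 21 − 20 = 1

010101001010101001010101001010101001010101001


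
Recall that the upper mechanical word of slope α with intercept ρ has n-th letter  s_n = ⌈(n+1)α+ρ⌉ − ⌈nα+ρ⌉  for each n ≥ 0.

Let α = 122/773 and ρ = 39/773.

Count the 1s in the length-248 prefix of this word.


39

#1s = Σ_{n=0}^{247} s_n = Σ_{n=0}^{247} (⌈(n+1)α+ρ⌉ − ⌈nα+ρ⌉)
the sum telescopes: every ⌈nα+ρ⌉ with 0 < n < 248 appears once with + and once with −, leaving ⌈248α+ρ⌉ − ⌈0·α+ρ⌉
248α + ρ = (248·122 + 39) / 773 = 30295/773
ρ = 39/773
⌈30295/773⌉ = 40,  ⌈39/773⌉ = 1
#1s = 40 − 1 = 39


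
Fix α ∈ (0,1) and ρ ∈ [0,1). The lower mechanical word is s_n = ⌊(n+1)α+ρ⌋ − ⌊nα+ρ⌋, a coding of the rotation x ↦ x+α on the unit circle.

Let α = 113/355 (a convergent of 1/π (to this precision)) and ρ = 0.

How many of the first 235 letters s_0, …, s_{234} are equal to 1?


#1s = Σ_{n=0}^{234} s_n = Σ_{n=0}^{234} (⌊(n+1)α+ρ⌋ − ⌊nα+ρ⌋)
the sum telescopes: every ⌊nα+ρ⌋ with 0 < n < 235 appears once with + and once with −, leaving ⌊235α+ρ⌋ − ⌊0·α+ρ⌋
235α + ρ = (235·113) / 355 = 26555/355
ρ = 0/355
⌊26555/355⌋ = 74,  ⌊0/355⌋ = 0
#1s = 74 − 0 = 74

74


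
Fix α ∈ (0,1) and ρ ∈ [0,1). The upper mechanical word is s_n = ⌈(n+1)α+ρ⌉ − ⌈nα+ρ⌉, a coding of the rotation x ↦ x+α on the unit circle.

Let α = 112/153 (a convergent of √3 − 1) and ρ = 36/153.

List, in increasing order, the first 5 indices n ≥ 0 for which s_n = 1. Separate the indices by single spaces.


1 2 3 5 6

n=0: ⌈148/153⌉−⌈36/153⌉ = 1−1 = 0
n=1: ⌈260/153⌉−⌈148/153⌉ = 2−1 = 1  ← one
n=2: ⌈372/153⌉−⌈260/153⌉ = 3−2 = 1  ← one
n=3: ⌈484/153⌉−⌈372/153⌉ = 4−3 = 1  ← one
n=4: ⌈596/153⌉−⌈484/153⌉ = 4−4 = 0
n=5: ⌈708/153⌉−⌈596/153⌉ = 5−4 = 1  ← one
n=6: ⌈820/153⌉−⌈708/153⌉ = 6−5 = 1  ← one
positions of the first 5 ones: 1 2 3 5 6


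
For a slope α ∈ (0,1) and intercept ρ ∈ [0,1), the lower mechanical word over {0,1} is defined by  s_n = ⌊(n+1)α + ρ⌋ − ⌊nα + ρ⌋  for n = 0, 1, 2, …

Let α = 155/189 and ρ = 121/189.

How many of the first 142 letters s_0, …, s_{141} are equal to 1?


#1s = Σ_{n=0}^{141} s_n = Σ_{n=0}^{141} (⌊(n+1)α+ρ⌋ − ⌊nα+ρ⌋)
the sum telescopes: every ⌊nα+ρ⌋ with 0 < n < 142 appears once with + and once with −, leaving ⌊142α+ρ⌋ − ⌊0·α+ρ⌋
142α + ρ = (142·155 + 121) / 189 = 22131/189
ρ = 121/189
⌊22131/189⌋ = 117,  ⌊121/189⌋ = 0
#1s = 117 − 0 = 117

117


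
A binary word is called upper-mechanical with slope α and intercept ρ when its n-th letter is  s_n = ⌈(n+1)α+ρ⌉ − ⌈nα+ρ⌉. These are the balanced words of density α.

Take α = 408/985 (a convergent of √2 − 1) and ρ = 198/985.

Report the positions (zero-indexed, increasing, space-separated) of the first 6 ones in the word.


1 4 6 9 11 14

n=0: ⌈606/985⌉−⌈198/985⌉ = 1−1 = 0
n=1: ⌈1014/985⌉−⌈606/985⌉ = 2−1 = 1  ← one
n=2: ⌈1422/985⌉−⌈1014/985⌉ = 2−2 = 0
n=3: ⌈1830/985⌉−⌈1422/985⌉ = 2−2 = 0
n=4: ⌈2238/985⌉−⌈1830/985⌉ = 3−2 = 1  ← one
n=5: ⌈2646/985⌉−⌈2238/985⌉ = 3−3 = 0
n=6: ⌈3054/985⌉−⌈2646/985⌉ = 4−3 = 1  ← one
n=7: ⌈3462/985⌉−⌈3054/985⌉ = 4−4 = 0
n=8: ⌈3870/985⌉−⌈3462/985⌉ = 4−4 = 0
n=9: ⌈4278/985⌉−⌈3870/985⌉ = 5−4 = 1  ← one
n=10: ⌈4686/985⌉−⌈4278/985⌉ = 5−5 = 0
n=11: ⌈5094/985⌉−⌈4686/985⌉ = 6−5 = 1  ← one
n=12: ⌈5502/985⌉−⌈5094/985⌉ = 6−6 = 0
n=13: ⌈5910/985⌉−⌈5502/985⌉ = 6−6 = 0
n=14: ⌈6318/985⌉−⌈5910/985⌉ = 7−6 = 1  ← one
positions of the first 6 ones: 1 4 6 9 11 14


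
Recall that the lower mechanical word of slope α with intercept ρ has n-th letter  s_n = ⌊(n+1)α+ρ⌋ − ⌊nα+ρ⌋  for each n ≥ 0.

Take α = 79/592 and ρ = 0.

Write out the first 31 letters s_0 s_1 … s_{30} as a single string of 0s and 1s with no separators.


n=0: ⌊(1·79)/592⌋ − ⌊(0·79)/592⌋ = ⌊79/592⌋ − ⌊0/592⌋ = 0 − 0 = 0
n=1: ⌊(2·79)/592⌋ − ⌊(1·79)/592⌋ = ⌊158/592⌋ − ⌊79/592⌋ = 0 − 0 = 0
n=2: ⌊(3·79)/592⌋ − ⌊(2·79)/592⌋ = ⌊237/592⌋ − ⌊158/592⌋ = 0 − 0 = 0
n=3: ⌊(4·79)/592⌋ − ⌊(3·79)/592⌋ = ⌊316/592⌋ − ⌊237/592⌋ = 0 − 0 = 0
n=4: ⌊(5·79)/592⌋ − ⌊(4·79)/592⌋ = ⌊395/592⌋ − ⌊316/592⌋ = 0 − 0 = 0
n=5: ⌊(6·79)/592⌋ − ⌊(5·79)/592⌋ = ⌊474/592⌋ − ⌊395/592⌋ = 0 − 0 = 0
n=6: ⌊(7·79)/592⌋ − ⌊(6·79)/592⌋ = ⌊553/592⌋ − ⌊474/592⌋ = 0 − 0 = 0
n=7: ⌊(8·79)/592⌋ − ⌊(7·79)/592⌋ = ⌊632/592⌋ − ⌊553/592⌋ = 1 − 0 = 1
n=8: ⌊(9·79)/592⌋ − ⌊(8·79)/592⌋ = ⌊711/592⌋ − ⌊632/592⌋ = 1 − 1 = 0
n=9: ⌊(10·79)/592⌋ − ⌊(9·79)/592⌋ = ⌊790/592⌋ − ⌊711/592⌋ = 1 − 1 = 0
n=10: ⌊(11·79)/592⌋ − ⌊(10·79)/592⌋ = ⌊869/592⌋ − ⌊790/592⌋ = 1 − 1 = 0
n=11: ⌊(12·79)/592⌋ − ⌊(11·79)/592⌋ = ⌊948/592⌋ − ⌊869/592⌋ = 1 − 1 = 0
n=12: ⌊(13·79)/592⌋ − ⌊(12·79)/592⌋ = ⌊1027/592⌋ − ⌊948/592⌋ = 1 − 1 = 0
n=13: ⌊(14·79)/592⌋ − ⌊(13·79)/592⌋ = ⌊1106/592⌋ − ⌊1027/592⌋ = 1 − 1 = 0
n=14: ⌊(15·79)/592⌋ − ⌊(14·79)/592⌋ = ⌊1185/592⌋ − ⌊1106/592⌋ = 2 − 1 = 1
n=15: ⌊(16·79)/592⌋ − ⌊(15·79)/592⌋ = ⌊1264/592⌋ − ⌊1185/592⌋ = 2 − 2 = 0
n=16: ⌊(17·79)/592⌋ − ⌊(16·79)/592⌋ = ⌊1343/592⌋ − ⌊1264/592⌋ = 2 − 2 = 0
n=17: ⌊(18·79)/592⌋ − ⌊(17·79)/592⌋ = ⌊1422/592⌋ − ⌊1343/592⌋ = 2 − 2 = 0
n=18: ⌊(19·79)/592⌋ − ⌊(18·79)/592⌋ = ⌊1501/592⌋ − ⌊1422/592⌋ = 2 − 2 = 0
n=19: ⌊(20·79)/592⌋ − ⌊(19·79)/592⌋ = ⌊1580/592⌋ − ⌊1501/592⌋ = 2 − 2 = 0
n=20: ⌊(21·79)/592⌋ − ⌊(20·79)/592⌋ = ⌊1659/592⌋ − ⌊1580/592⌋ = 2 − 2 = 0
n=21: ⌊(22·79)/592⌋ − ⌊(21·79)/592⌋ = ⌊1738/592⌋ − ⌊1659/592⌋ = 2 − 2 = 0
n=22: ⌊(23·79)/592⌋ − ⌊(22·79)/592⌋ = ⌊1817/592⌋ − ⌊1738/592⌋ = 3 − 2 = 1
n=23: ⌊(24·79)/592⌋ − ⌊(23·79)/592⌋ = ⌊1896/592⌋ − ⌊1817/592⌋ = 3 − 3 = 0
n=24: ⌊(25·79)/592⌋ − ⌊(24·79)/592⌋ = ⌊1975/592⌋ − ⌊1896/592⌋ = 3 − 3 = 0
n=25: ⌊(26·79)/592⌋ − ⌊(25·79)/592⌋ = ⌊2054/592⌋ − ⌊1975/592⌋ = 3 − 3 = 0
n=26: ⌊(27·79)/592⌋ − ⌊(26·79)/592⌋ = ⌊2133/592⌋ − ⌊2054/592⌋ = 3 − 3 = 0
n=27: ⌊(28·79)/592⌋ − ⌊(27·79)/592⌋ = ⌊2212/592⌋ − ⌊2133/592⌋ = 3 − 3 = 0
n=28: ⌊(29·79)/592⌋ − ⌊(28·79)/592⌋ = ⌊2291/592⌋ − ⌊2212/592⌋ = 3 − 3 = 0
n=29: ⌊(30·79)/592⌋ − ⌊(29·79)/592⌋ = ⌊2370/592⌋ − ⌊2291/592⌋ = 4 − 3 = 1
n=30: ⌊(31·79)/592⌋ − ⌊(30·79)/592⌋ = ⌊2449/592⌋ − ⌊2370/592⌋ = 4 − 4 = 0

0000000100000010000000100000010


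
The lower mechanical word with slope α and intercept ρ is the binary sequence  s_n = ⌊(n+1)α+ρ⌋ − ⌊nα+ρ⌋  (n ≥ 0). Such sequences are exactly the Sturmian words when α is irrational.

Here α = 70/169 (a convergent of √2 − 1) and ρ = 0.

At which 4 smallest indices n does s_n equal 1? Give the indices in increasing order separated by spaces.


n=0: ⌊70/169⌋−⌊0/169⌋ = 0−0 = 0
n=1: ⌊140/169⌋−⌊70/169⌋ = 0−0 = 0
n=2: ⌊210/169⌋−⌊140/169⌋ = 1−0 = 1  ← one
n=3: ⌊280/169⌋−⌊210/169⌋ = 1−1 = 0
n=4: ⌊350/169⌋−⌊280/169⌋ = 2−1 = 1  ← one
n=5: ⌊420/169⌋−⌊350/169⌋ = 2−2 = 0
n=6: ⌊490/169⌋−⌊420/169⌋ = 2−2 = 0
n=7: ⌊560/169⌋−⌊490/169⌋ = 3−2 = 1  ← one
n=8: ⌊630/169⌋−⌊560/169⌋ = 3−3 = 0
n=9: ⌊700/169⌋−⌊630/169⌋ = 4−3 = 1  ← one
positions of the first 4 ones: 2 4 7 9

2 4 7 9


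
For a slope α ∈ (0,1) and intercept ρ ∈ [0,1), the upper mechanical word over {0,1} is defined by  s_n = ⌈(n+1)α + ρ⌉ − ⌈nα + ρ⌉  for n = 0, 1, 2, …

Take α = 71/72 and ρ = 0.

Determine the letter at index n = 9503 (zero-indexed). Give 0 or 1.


(n+1)α + ρ = (9504·71) / 72 = 674784/72
nα + ρ     = (9503·71) / 72 = 674713/72
⌈674784/72⌉ = 9372,  ⌈674713/72⌉ = 9372
s_{9503} = 9372 − 9372 = 0

0


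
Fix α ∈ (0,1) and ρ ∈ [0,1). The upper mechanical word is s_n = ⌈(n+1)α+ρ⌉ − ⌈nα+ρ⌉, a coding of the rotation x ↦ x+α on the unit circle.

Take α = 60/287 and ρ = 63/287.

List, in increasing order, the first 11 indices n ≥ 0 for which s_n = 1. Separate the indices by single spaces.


3 8 13 18 22 27 32 37 42 46 51

n=0: ⌈123/287⌉−⌈63/287⌉ = 1−1 = 0
n=1: ⌈183/287⌉−⌈123/287⌉ = 1−1 = 0
n=2: ⌈243/287⌉−⌈183/287⌉ = 1−1 = 0
n=3: ⌈303/287⌉−⌈243/287⌉ = 2−1 = 1  ← one
n=4: ⌈363/287⌉−⌈303/287⌉ = 2−2 = 0
n=5: ⌈423/287⌉−⌈363/287⌉ = 2−2 = 0
n=6: ⌈483/287⌉−⌈423/287⌉ = 2−2 = 0
n=7: ⌈543/287⌉−⌈483/287⌉ = 2−2 = 0
n=8: ⌈603/287⌉−⌈543/287⌉ = 3−2 = 1  ← one
n=9: ⌈663/287⌉−⌈603/287⌉ = 3−3 = 0
n=10: ⌈723/287⌉−⌈663/287⌉ = 3−3 = 0
n=11: ⌈783/287⌉−⌈723/287⌉ = 3−3 = 0
n=12: ⌈843/287⌉−⌈783/287⌉ = 3−3 = 0
n=13: ⌈903/287⌉−⌈843/287⌉ = 4−3 = 1  ← one
n=14: ⌈963/287⌉−⌈903/287⌉ = 4−4 = 0
n=15: ⌈1023/287⌉−⌈963/287⌉ = 4−4 = 0
n=16: ⌈1083/287⌉−⌈1023/287⌉ = 4−4 = 0
n=17: ⌈1143/287⌉−⌈1083/287⌉ = 4−4 = 0
n=18: ⌈1203/287⌉−⌈1143/287⌉ = 5−4 = 1  ← one
n=19: ⌈1263/287⌉−⌈1203/287⌉ = 5−5 = 0
n=20: ⌈1323/287⌉−⌈1263/287⌉ = 5−5 = 0
n=21: ⌈1383/287⌉−⌈1323/287⌉ = 5−5 = 0
n=22: ⌈1443/287⌉−⌈1383/287⌉ = 6−5 = 1  ← one
n=23: ⌈1503/287⌉−⌈1443/287⌉ = 6−6 = 0
n=24: ⌈1563/287⌉−⌈1503/287⌉ = 6−6 = 0
n=25: ⌈1623/287⌉−⌈1563/287⌉ = 6−6 = 0
n=26: ⌈1683/287⌉−⌈1623/287⌉ = 6−6 = 0
n=27: ⌈1743/287⌉−⌈1683/287⌉ = 7−6 = 1  ← one
n=28: ⌈1803/287⌉−⌈1743/287⌉ = 7−7 = 0
n=29: ⌈1863/287⌉−⌈1803/287⌉ = 7−7 = 0
n=30: ⌈1923/287⌉−⌈1863/287⌉ = 7−7 = 0
n=31: ⌈1983/287⌉−⌈1923/287⌉ = 7−7 = 0
n=32: ⌈2043/287⌉−⌈1983/287⌉ = 8−7 = 1  ← one
n=33: ⌈2103/287⌉−⌈2043/287⌉ = 8−8 = 0
n=34: ⌈2163/287⌉−⌈2103/287⌉ = 8−8 = 0
n=35: ⌈2223/287⌉−⌈2163/287⌉ = 8−8 = 0
n=36: ⌈2283/287⌉−⌈2223/287⌉ = 8−8 = 0
n=37: ⌈2343/287⌉−⌈2283/287⌉ = 9−8 = 1  ← one
n=38: ⌈2403/287⌉−⌈2343/287⌉ = 9−9 = 0
n=39: ⌈2463/287⌉−⌈2403/287⌉ = 9−9 = 0
n=40: ⌈2523/287⌉−⌈2463/287⌉ = 9−9 = 0
n=41: ⌈2583/287⌉−⌈2523/287⌉ = 9−9 = 0
n=42: ⌈2643/287⌉−⌈2583/287⌉ = 10−9 = 1  ← one
n=43: ⌈2703/287⌉−⌈2643/287⌉ = 10−10 = 0
n=44: ⌈2763/287⌉−⌈2703/287⌉ = 10−10 = 0
n=45: ⌈2823/287⌉−⌈2763/287⌉ = 10−10 = 0
n=46: ⌈2883/287⌉−⌈2823/287⌉ = 11−10 = 1  ← one
n=47: ⌈2943/287⌉−⌈2883/287⌉ = 11−11 = 0
n=48: ⌈3003/287⌉−⌈2943/287⌉ = 11−11 = 0
n=49: ⌈3063/287⌉−⌈3003/287⌉ = 11−11 = 0
n=50: ⌈3123/287⌉−⌈3063/287⌉ = 11−11 = 0
n=51: ⌈3183/287⌉−⌈3123/287⌉ = 12−11 = 1  ← one
positions of the first 11 ones: 3 8 13 18 22 27 32 37 42 46 51


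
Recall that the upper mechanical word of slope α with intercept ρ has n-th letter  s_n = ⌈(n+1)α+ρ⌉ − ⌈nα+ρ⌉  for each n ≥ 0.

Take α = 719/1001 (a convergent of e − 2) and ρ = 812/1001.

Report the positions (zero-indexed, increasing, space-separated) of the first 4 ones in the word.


0 1 3 4

n=0: ⌈1531/1001⌉−⌈812/1001⌉ = 2−1 = 1  ← one
n=1: ⌈2250/1001⌉−⌈1531/1001⌉ = 3−2 = 1  ← one
n=2: ⌈2969/1001⌉−⌈2250/1001⌉ = 3−3 = 0
n=3: ⌈3688/1001⌉−⌈2969/1001⌉ = 4−3 = 1  ← one
n=4: ⌈4407/1001⌉−⌈3688/1001⌉ = 5−4 = 1  ← one
positions of the first 4 ones: 0 1 3 4


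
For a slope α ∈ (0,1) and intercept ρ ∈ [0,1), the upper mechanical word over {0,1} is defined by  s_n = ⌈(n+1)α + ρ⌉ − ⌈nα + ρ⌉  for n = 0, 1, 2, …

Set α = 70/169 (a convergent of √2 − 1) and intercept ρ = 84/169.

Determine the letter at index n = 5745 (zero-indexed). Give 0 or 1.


(n+1)α + ρ = (5746·70 + 84) / 169 = 402304/169
nα + ρ     = (5745·70 + 84) / 169 = 402234/169
⌈402304/169⌉ = 2381,  ⌈402234/169⌉ = 2381
s_{5745} = 2381 − 2381 = 0

0


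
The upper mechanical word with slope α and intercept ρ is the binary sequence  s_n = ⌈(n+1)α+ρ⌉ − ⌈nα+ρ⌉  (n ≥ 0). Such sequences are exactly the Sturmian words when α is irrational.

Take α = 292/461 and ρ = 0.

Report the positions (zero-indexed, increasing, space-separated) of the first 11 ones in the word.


0 1 3 4 6 7 9 11 12 14 15

n=0: ⌈292/461⌉−⌈0/461⌉ = 1−0 = 1  ← one
n=1: ⌈584/461⌉−⌈292/461⌉ = 2−1 = 1  ← one
n=2: ⌈876/461⌉−⌈584/461⌉ = 2−2 = 0
n=3: ⌈1168/461⌉−⌈876/461⌉ = 3−2 = 1  ← one
n=4: ⌈1460/461⌉−⌈1168/461⌉ = 4−3 = 1  ← one
n=5: ⌈1752/461⌉−⌈1460/461⌉ = 4−4 = 0
n=6: ⌈2044/461⌉−⌈1752/461⌉ = 5−4 = 1  ← one
n=7: ⌈2336/461⌉−⌈2044/461⌉ = 6−5 = 1  ← one
n=8: ⌈2628/461⌉−⌈2336/461⌉ = 6−6 = 0
n=9: ⌈2920/461⌉−⌈2628/461⌉ = 7−6 = 1  ← one
n=10: ⌈3212/461⌉−⌈2920/461⌉ = 7−7 = 0
n=11: ⌈3504/461⌉−⌈3212/461⌉ = 8−7 = 1  ← one
n=12: ⌈3796/461⌉−⌈3504/461⌉ = 9−8 = 1  ← one
n=13: ⌈4088/461⌉−⌈3796/461⌉ = 9−9 = 0
n=14: ⌈4380/461⌉−⌈4088/461⌉ = 10−9 = 1  ← one
n=15: ⌈4672/461⌉−⌈4380/461⌉ = 11−10 = 1  ← one
positions of the first 11 ones: 0 1 3 4 6 7 9 11 12 14 15


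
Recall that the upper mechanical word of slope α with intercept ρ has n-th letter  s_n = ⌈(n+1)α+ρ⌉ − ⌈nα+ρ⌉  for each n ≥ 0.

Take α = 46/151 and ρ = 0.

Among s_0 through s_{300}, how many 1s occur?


92

#1s = Σ_{n=0}^{300} s_n = Σ_{n=0}^{300} (⌈(n+1)α+ρ⌉ − ⌈nα+ρ⌉)
the sum telescopes: every ⌈nα+ρ⌉ with 0 < n < 301 appears once with + and once with −, leaving ⌈301α+ρ⌉ − ⌈0·α+ρ⌉
301α + ρ = (301·46) / 151 = 13846/151
ρ = 0/151
⌈13846/151⌉ = 92,  ⌈0/151⌉ = 0
#1s = 92 − 0 = 92


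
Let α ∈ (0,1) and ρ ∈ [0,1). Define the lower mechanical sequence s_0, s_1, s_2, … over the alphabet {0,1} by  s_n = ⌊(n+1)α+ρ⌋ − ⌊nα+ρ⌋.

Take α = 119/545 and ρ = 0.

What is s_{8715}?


(n+1)α + ρ = (8716·119) / 545 = 1037204/545
nα + ρ     = (8715·119) / 545 = 1037085/545
⌊1037204/545⌋ = 1903,  ⌊1037085/545⌋ = 1902
s_{8715} = 1903 − 1902 = 1

1


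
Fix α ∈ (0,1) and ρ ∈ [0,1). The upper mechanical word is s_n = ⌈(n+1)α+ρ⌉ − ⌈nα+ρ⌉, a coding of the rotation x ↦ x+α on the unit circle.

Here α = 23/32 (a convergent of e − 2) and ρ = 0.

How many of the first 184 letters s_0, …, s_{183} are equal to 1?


#1s = Σ_{n=0}^{183} s_n = Σ_{n=0}^{183} (⌈(n+1)α+ρ⌉ − ⌈nα+ρ⌉)
the sum telescopes: every ⌈nα+ρ⌉ with 0 < n < 184 appears once with + and once with −, leaving ⌈184α+ρ⌉ − ⌈0·α+ρ⌉
184α + ρ = (184·23) / 32 = 4232/32
ρ = 0/32
⌈4232/32⌉ = 133,  ⌈0/32⌉ = 0
#1s = 133 − 0 = 133

133


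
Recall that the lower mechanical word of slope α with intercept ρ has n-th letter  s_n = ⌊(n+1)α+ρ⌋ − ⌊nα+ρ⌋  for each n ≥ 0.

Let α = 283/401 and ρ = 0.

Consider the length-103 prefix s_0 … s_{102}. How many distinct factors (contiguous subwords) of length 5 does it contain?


6

t_n = ⌊(n·283)/401⌋ for n = 0 … 103:
  n=0…9: ⌊0/401⌋=0 ⌊283/401⌋=0 ⌊566/401⌋=1 ⌊849/401⌋=2 ⌊1132/401⌋=2 ⌊1415/401⌋=3 ⌊1698/401⌋=4 ⌊1981/401⌋=4 ⌊2264/401⌋=5 ⌊2547/401⌋=6
  n=10…19: ⌊2830/401⌋=7 ⌊3113/401⌋=7 ⌊3396/401⌋=8 ⌊3679/401⌋=9 ⌊3962/401⌋=9 ⌊4245/401⌋=10 ⌊4528/401⌋=11 ⌊4811/401⌋=11 ⌊5094/401⌋=12 ⌊5377/401⌋=13
  n=20…29: ⌊5660/401⌋=14 ⌊5943/401⌋=14 ⌊6226/401⌋=15 ⌊6509/401⌋=16 ⌊6792/401⌋=16 ⌊7075/401⌋=17 ⌊7358/401⌋=18 ⌊7641/401⌋=19 ⌊7924/401⌋=19 ⌊8207/401⌋=20
  n=30…39: ⌊8490/401⌋=21 ⌊8773/401⌋=21 ⌊9056/401⌋=22 ⌊9339/401⌋=23 ⌊9622/401⌋=23 ⌊9905/401⌋=24 ⌊10188/401⌋=25 ⌊10471/401⌋=26 ⌊10754/401⌋=26 ⌊11037/401⌋=27
  n=40…49: ⌊11320/401⌋=28 ⌊11603/401⌋=28 ⌊11886/401⌋=29 ⌊12169/401⌋=30 ⌊12452/401⌋=31 ⌊12735/401⌋=31 ⌊13018/401⌋=32 ⌊13301/401⌋=33 ⌊13584/401⌋=33 ⌊13867/401⌋=34
  n=50…59: ⌊14150/401⌋=35 ⌊14433/401⌋=35 ⌊14716/401⌋=36 ⌊14999/401⌋=37 ⌊15282/401⌋=38 ⌊15565/401⌋=38 ⌊15848/401⌋=39 ⌊16131/401⌋=40 ⌊16414/401⌋=40 ⌊16697/401⌋=41
  n=60…69: ⌊16980/401⌋=42 ⌊17263/401⌋=43 ⌊17546/401⌋=43 ⌊17829/401⌋=44 ⌊18112/401⌋=45 ⌊18395/401⌋=45 ⌊18678/401⌋=46 ⌊18961/401⌋=47 ⌊19244/401⌋=47 ⌊19527/401⌋=48
  n=70…79: ⌊19810/401⌋=49 ⌊20093/401⌋=50 ⌊20376/401⌋=50 ⌊20659/401⌋=51 ⌊20942/401⌋=52 ⌊21225/401⌋=52 ⌊21508/401⌋=53 ⌊21791/401⌋=54 ⌊22074/401⌋=55 ⌊22357/401⌋=55
  n=80…89: ⌊22640/401⌋=56 ⌊22923/401⌋=57 ⌊23206/401⌋=57 ⌊23489/401⌋=58 ⌊23772/401⌋=59 ⌊24055/401⌋=59 ⌊24338/401⌋=60 ⌊24621/401⌋=61 ⌊24904/401⌋=62 ⌊25187/401⌋=62
  n=90…99: ⌊25470/401⌋=63 ⌊25753/401⌋=64 ⌊26036/401⌋=64 ⌊26319/401⌋=65 ⌊26602/401⌋=66 ⌊26885/401⌋=67 ⌊27168/401⌋=67 ⌊27451/401⌋=68 ⌊27734/401⌋=69 ⌊28017/401⌋=69
  n=100…103: ⌊28300/401⌋=70 ⌊28583/401⌋=71 ⌊28866/401⌋=71 ⌊29149/401⌋=72
s_n = t_(n+1) − t_n for n = 0 … 102 gives
prefix = 0110110111011011011101101110110110111011011101101101110110111011011011101101110110110111011011101101101
slide a length-5 window over [0..4] … [98..102] (99 windows); first occurrence of each distinct factor:
  [  0..  4] 01101
  [  1..  5] 11011
  [  2..  6] 10110
  [  5..  9] 10111
  [  6.. 10] 01110
  [  7.. 11] 11101
  (the other 93 windows repeat one of these)
distinct factors: {01101, 01110, 10110, 10111, 11011, 11101}
count = 6  (Sturmian bound for length 5 is 6)


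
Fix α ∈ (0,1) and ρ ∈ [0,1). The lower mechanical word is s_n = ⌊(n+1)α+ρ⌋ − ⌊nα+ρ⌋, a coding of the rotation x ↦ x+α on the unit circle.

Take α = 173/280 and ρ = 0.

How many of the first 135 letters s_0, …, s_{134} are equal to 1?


83

#1s = Σ_{n=0}^{134} s_n = Σ_{n=0}^{134} (⌊(n+1)α+ρ⌋ − ⌊nα+ρ⌋)
the sum telescopes: every ⌊nα+ρ⌋ with 0 < n < 135 appears once with + and once with −, leaving ⌊135α+ρ⌋ − ⌊0·α+ρ⌋
135α + ρ = (135·173) / 280 = 23355/280
ρ = 0/280
⌊23355/280⌋ = 83,  ⌊0/280⌋ = 0
#1s = 83 − 0 = 83


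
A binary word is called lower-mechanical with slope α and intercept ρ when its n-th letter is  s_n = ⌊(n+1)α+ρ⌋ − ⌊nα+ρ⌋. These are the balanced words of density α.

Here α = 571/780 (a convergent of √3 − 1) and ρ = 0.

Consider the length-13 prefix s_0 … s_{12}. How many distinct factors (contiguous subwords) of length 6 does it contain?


t_n = ⌊(n·571)/780⌋ for n = 0 … 13:
  n=0…9: ⌊0/780⌋=0 ⌊571/780⌋=0 ⌊1142/780⌋=1 ⌊1713/780⌋=2 ⌊2284/780⌋=2 ⌊2855/780⌋=3 ⌊3426/780⌋=4 ⌊3997/780⌋=5 ⌊4568/780⌋=5 ⌊5139/780⌋=6
  n=10…13: ⌊5710/780⌋=7 ⌊6281/780⌋=8 ⌊6852/780⌋=8 ⌊7423/780⌋=9
s_n = t_(n+1) − t_n for n = 0 … 12 gives
prefix = 0110111011101
slide a length-6 window over [0..5] … [7..12] (8 windows); first occurrence of each distinct factor:
  [  0..  5] 011011
  [  1..  6] 110111
  [  2..  7] 101110
  [  3..  8] 011101
  [  4..  9] 111011
  (the other 3 windows repeat one of these)
distinct factors: {011011, 011101, 101110, 110111, 111011}
count = 5  (Sturmian bound for length 6 is 7)

5


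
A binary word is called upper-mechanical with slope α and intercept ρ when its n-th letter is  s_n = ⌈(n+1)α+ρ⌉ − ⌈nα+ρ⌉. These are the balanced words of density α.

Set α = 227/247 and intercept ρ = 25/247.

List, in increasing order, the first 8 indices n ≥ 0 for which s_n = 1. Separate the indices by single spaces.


0 2 3 4 5 6 7 8

n=0: ⌈252/247⌉−⌈25/247⌉ = 2−1 = 1  ← one
n=1: ⌈479/247⌉−⌈252/247⌉ = 2−2 = 0
n=2: ⌈706/247⌉−⌈479/247⌉ = 3−2 = 1  ← one
n=3: ⌈933/247⌉−⌈706/247⌉ = 4−3 = 1  ← one
n=4: ⌈1160/247⌉−⌈933/247⌉ = 5−4 = 1  ← one
n=5: ⌈1387/247⌉−⌈1160/247⌉ = 6−5 = 1  ← one
n=6: ⌈1614/247⌉−⌈1387/247⌉ = 7−6 = 1  ← one
n=7: ⌈1841/247⌉−⌈1614/247⌉ = 8−7 = 1  ← one
n=8: ⌈2068/247⌉−⌈1841/247⌉ = 9−8 = 1  ← one
positions of the first 8 ones: 0 2 3 4 5 6 7 8


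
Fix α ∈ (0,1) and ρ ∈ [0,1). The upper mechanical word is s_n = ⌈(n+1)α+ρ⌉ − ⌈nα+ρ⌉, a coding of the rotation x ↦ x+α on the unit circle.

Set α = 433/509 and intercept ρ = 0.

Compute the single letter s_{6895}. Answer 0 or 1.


1

(n+1)α + ρ = (6896·433) / 509 = 2985968/509
nα + ρ     = (6895·433) / 509 = 2985535/509
⌈2985968/509⌉ = 5867,  ⌈2985535/509⌉ = 5866
s_{6895} = 5867 − 5866 = 1


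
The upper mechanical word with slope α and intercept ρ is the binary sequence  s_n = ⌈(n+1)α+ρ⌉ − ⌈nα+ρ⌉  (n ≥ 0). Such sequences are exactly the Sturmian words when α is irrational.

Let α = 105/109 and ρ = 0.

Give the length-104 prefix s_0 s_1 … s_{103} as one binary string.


11111111111111111111111111101111111111111111111111111101111111111111111111111111101111111111111111111111

n=0: ⌈(1·105)/109⌉ − ⌈(0·105)/109⌉ = ⌈105/109⌉ − ⌈0/109⌉ = 1 − 0 = 1
n=1: ⌈(2·105)/109⌉ − ⌈(1·105)/109⌉ = ⌈210/109⌉ − ⌈105/109⌉ = 2 − 1 = 1
n=2: ⌈(3·105)/109⌉ − ⌈(2·105)/109⌉ = ⌈315/109⌉ − ⌈210/109⌉ = 3 − 2 = 1
n=3: ⌈(4·105)/109⌉ − ⌈(3·105)/109⌉ = ⌈420/109⌉ − ⌈315/109⌉ = 4 − 3 = 1
n=4: ⌈(5·105)/109⌉ − ⌈(4·105)/109⌉ = ⌈525/109⌉ − ⌈420/109⌉ = 5 − 4 = 1
n=5: ⌈(6·105)/109⌉ − ⌈(5·105)/109⌉ = ⌈630/109⌉ − ⌈525/109⌉ = 6 − 5 = 1
n=6: ⌈(7·105)/109⌉ − ⌈(6·105)/109⌉ = ⌈735/109⌉ − ⌈630/109⌉ = 7 − 6 = 1
n=7: ⌈(8·105)/109⌉ − ⌈(7·105)/109⌉ = ⌈840/109⌉ − ⌈735/109⌉ = 8 − 7 = 1
n=8: ⌈(9·105)/109⌉ − ⌈(8·105)/109⌉ = ⌈945/109⌉ − ⌈840/109⌉ = 9 − 8 = 1
n=9: ⌈(10·105)/109⌉ − ⌈(9·105)/109⌉ = ⌈1050/109⌉ − ⌈945/109⌉ = 10 − 9 = 1
n=10: ⌈(11·105)/109⌉ − ⌈(10·105)/109⌉ = ⌈1155/109⌉ − ⌈1050/109⌉ = 11 − 10 = 1
n=11: ⌈(12·105)/109⌉ − ⌈(11·105)/109⌉ = ⌈1260/109⌉ − ⌈1155/109⌉ = 12 − 11 = 1
n=12: ⌈(13·105)/109⌉ − ⌈(12·105)/109⌉ = ⌈1365/109⌉ − ⌈1260/109⌉ = 13 − 12 = 1
n=13: ⌈(14·105)/109⌉ − ⌈(13·105)/109⌉ = ⌈1470/109⌉ − ⌈1365/109⌉ = 14 − 13 = 1
n=14: ⌈(15·105)/109⌉ − ⌈(14·105)/109⌉ = ⌈1575/109⌉ − ⌈1470/109⌉ = 15 − 14 = 1
n=15: ⌈(16·105)/109⌉ − ⌈(15·105)/109⌉ = ⌈1680/109⌉ − ⌈1575/109⌉ = 16 − 15 = 1
n=16: ⌈(17·105)/109⌉ − ⌈(16·105)/109⌉ = ⌈1785/109⌉ − ⌈1680/109⌉ = 17 − 16 = 1
n=17: ⌈(18·105)/109⌉ − ⌈(17·105)/109⌉ = ⌈1890/109⌉ − ⌈1785/109⌉ = 18 − 17 = 1
n=18: ⌈(19·105)/109⌉ − ⌈(18·105)/109⌉ = ⌈1995/109⌉ − ⌈1890/109⌉ = 19 − 18 = 1
n=19: ⌈(20·105)/109⌉ − ⌈(19·105)/109⌉ = ⌈2100/109⌉ − ⌈1995/109⌉ = 20 − 19 = 1
n=20: ⌈(21·105)/109⌉ − ⌈(20·105)/109⌉ = ⌈2205/109⌉ − ⌈2100/109⌉ = 21 − 20 = 1
n=21: ⌈(22·105)/109⌉ − ⌈(21·105)/109⌉ = ⌈2310/109⌉ − ⌈2205/109⌉ = 22 − 21 = 1
n=22: ⌈(23·105)/109⌉ − ⌈(22·105)/109⌉ = ⌈2415/109⌉ − ⌈2310/109⌉ = 23 − 22 = 1
n=23: ⌈(24·105)/109⌉ − ⌈(23·105)/109⌉ = ⌈2520/109⌉ − ⌈2415/109⌉ = 24 − 23 = 1
n=24: ⌈(25·105)/109⌉ − ⌈(24·105)/109⌉ = ⌈2625/109⌉ − ⌈2520/109⌉ = 25 − 24 = 1
n=25: ⌈(26·105)/109⌉ − ⌈(25·105)/109⌉ = ⌈2730/109⌉ − ⌈2625/109⌉ = 26 − 25 = 1
n=26: ⌈(27·105)/109⌉ − ⌈(26·105)/109⌉ = ⌈2835/109⌉ − ⌈2730/109⌉ = 27 − 26 = 1
n=27: ⌈(28·105)/109⌉ − ⌈(27·105)/109⌉ = ⌈2940/109⌉ − ⌈2835/109⌉ = 27 − 27 = 0
n=28: ⌈(29·105)/109⌉ − ⌈(28·105)/109⌉ = ⌈3045/109⌉ − ⌈2940/109⌉ = 28 − 27 = 1
n=29: ⌈(30·105)/109⌉ − ⌈(29·105)/109⌉ = ⌈3150/109⌉ − ⌈3045/109⌉ = 29 − 28 = 1
n=30: ⌈(31·105)/109⌉ − ⌈(30·105)/109⌉ = ⌈3255/109⌉ − ⌈3150/109⌉ = 30 − 29 = 1
n=31: ⌈(32·105)/109⌉ − ⌈(31·105)/109⌉ = ⌈3360/109⌉ − ⌈3255/109⌉ = 31 − 30 = 1
n=32: ⌈(33·105)/109⌉ − ⌈(32·105)/109⌉ = ⌈3465/109⌉ − ⌈3360/109⌉ = 32 − 31 = 1
n=33: ⌈(34·105)/109⌉ − ⌈(33·105)/109⌉ = ⌈3570/109⌉ − ⌈3465/109⌉ = 33 − 32 = 1
n=34: ⌈(35·105)/109⌉ − ⌈(34·105)/109⌉ = ⌈3675/109⌉ − ⌈3570/109⌉ = 34 − 33 = 1
n=35: ⌈(36·105)/109⌉ − ⌈(35·105)/109⌉ = ⌈3780/109⌉ − ⌈3675/109⌉ = 35 − 34 = 1
n=36: ⌈(37·105)/109⌉ − ⌈(36·105)/109⌉ = ⌈3885/109⌉ − ⌈3780/109⌉ = 36 − 35 = 1
n=37: ⌈(38·105)/109⌉ − ⌈(37·105)/109⌉ = ⌈3990/109⌉ − ⌈3885/109⌉ = 37 − 36 = 1
n=38: ⌈(39·105)/109⌉ − ⌈(38·105)/109⌉ = ⌈4095/109⌉ − ⌈3990/109⌉ = 38 − 37 = 1
n=39: ⌈(40·105)/109⌉ − ⌈(39·105)/109⌉ = ⌈4200/109⌉ − ⌈4095/109⌉ = 39 − 38 = 1
n=40: ⌈(41·105)/109⌉ − ⌈(40·105)/109⌉ = ⌈4305/109⌉ − ⌈4200/109⌉ = 40 − 39 = 1
n=41: ⌈(42·105)/109⌉ − ⌈(41·105)/109⌉ = ⌈4410/109⌉ − ⌈4305/109⌉ = 41 − 40 = 1
n=42: ⌈(43·105)/109⌉ − ⌈(42·105)/109⌉ = ⌈4515/109⌉ − ⌈4410/109⌉ = 42 − 41 = 1
n=43: ⌈(44·105)/109⌉ − ⌈(43·105)/109⌉ = ⌈4620/109⌉ − ⌈4515/109⌉ = 43 − 42 = 1
n=44: ⌈(45·105)/109⌉ − ⌈(44·105)/109⌉ = ⌈4725/109⌉ − ⌈4620/109⌉ = 44 − 43 = 1
n=45: ⌈(46·105)/109⌉ − ⌈(45·105)/109⌉ = ⌈4830/109⌉ − ⌈4725/109⌉ = 45 − 44 = 1
n=46: ⌈(47·105)/109⌉ − ⌈(46·105)/109⌉ = ⌈4935/109⌉ − ⌈4830/109⌉ = 46 − 45 = 1
n=47: ⌈(48·105)/109⌉ − ⌈(47·105)/109⌉ = ⌈5040/109⌉ − ⌈4935/109⌉ = 47 − 46 = 1
n=48: ⌈(49·105)/109⌉ − ⌈(48·105)/109⌉ = ⌈5145/109⌉ − ⌈5040/109⌉ = 48 − 47 = 1
n=49: ⌈(50·105)/109⌉ − ⌈(49·105)/109⌉ = ⌈5250/109⌉ − ⌈5145/109⌉ = 49 − 48 = 1
n=50: ⌈(51·105)/109⌉ − ⌈(50·105)/109⌉ = ⌈5355/109⌉ − ⌈5250/109⌉ = 50 − 49 = 1
n=51: ⌈(52·105)/109⌉ − ⌈(51·105)/109⌉ = ⌈5460/109⌉ − ⌈5355/109⌉ = 51 − 50 = 1
n=52: ⌈(53·105)/109⌉ − ⌈(52·105)/109⌉ = ⌈5565/109⌉ − ⌈5460/109⌉ = 52 − 51 = 1
n=53: ⌈(54·105)/109⌉ − ⌈(53·105)/109⌉ = ⌈5670/109⌉ − ⌈5565/109⌉ = 53 − 52 = 1
n=54: ⌈(55·105)/109⌉ − ⌈(54·105)/109⌉ = ⌈5775/109⌉ − ⌈5670/109⌉ = 53 − 53 = 0
n=55: ⌈(56·105)/109⌉ − ⌈(55·105)/109⌉ = ⌈5880/109⌉ − ⌈5775/109⌉ = 54 − 53 = 1
n=56: ⌈(57·105)/109⌉ − ⌈(56·105)/109⌉ = ⌈5985/109⌉ − ⌈5880/109⌉ = 55 − 54 = 1
n=57: ⌈(58·105)/109⌉ − ⌈(57·105)/109⌉ = ⌈6090/109⌉ − ⌈5985/109⌉ = 56 − 55 = 1
n=58: ⌈(59·105)/109⌉ − ⌈(58·105)/109⌉ = ⌈6195/109⌉ − ⌈6090/109⌉ = 57 − 56 = 1
n=59: ⌈(60·105)/109⌉ − ⌈(59·105)/109⌉ = ⌈6300/109⌉ − ⌈6195/109⌉ = 58 − 57 = 1
n=60: ⌈(61·105)/109⌉ − ⌈(60·105)/109⌉ = ⌈6405/109⌉ − ⌈6300/109⌉ = 59 − 58 = 1
n=61: ⌈(62·105)/109⌉ − ⌈(61·105)/109⌉ = ⌈6510/109⌉ − ⌈6405/109⌉ = 60 − 59 = 1
n=62: ⌈(63·105)/109⌉ − ⌈(62·105)/109⌉ = ⌈6615/109⌉ − ⌈6510/109⌉ = 61 − 60 = 1
n=63: ⌈(64·105)/109⌉ − ⌈(63·105)/109⌉ = ⌈6720/109⌉ − ⌈6615/109⌉ = 62 − 61 = 1
n=64: ⌈(65·105)/109⌉ − ⌈(64·105)/109⌉ = ⌈6825/109⌉ − ⌈6720/109⌉ = 63 − 62 = 1
n=65: ⌈(66·105)/109⌉ − ⌈(65·105)/109⌉ = ⌈6930/109⌉ − ⌈6825/109⌉ = 64 − 63 = 1
n=66: ⌈(67·105)/109⌉ − ⌈(66·105)/109⌉ = ⌈7035/109⌉ − ⌈6930/109⌉ = 65 − 64 = 1
n=67: ⌈(68·105)/109⌉ − ⌈(67·105)/109⌉ = ⌈7140/109⌉ − ⌈7035/109⌉ = 66 − 65 = 1
n=68: ⌈(69·105)/109⌉ − ⌈(68·105)/109⌉ = ⌈7245/109⌉ − ⌈7140/109⌉ = 67 − 66 = 1
n=69: ⌈(70·105)/109⌉ − ⌈(69·105)/109⌉ = ⌈7350/109⌉ − ⌈7245/109⌉ = 68 − 67 = 1
n=70: ⌈(71·105)/109⌉ − ⌈(70·105)/109⌉ = ⌈7455/109⌉ − ⌈7350/109⌉ = 69 − 68 = 1
n=71: ⌈(72·105)/109⌉ − ⌈(71·105)/109⌉ = ⌈7560/109⌉ − ⌈7455/109⌉ = 70 − 69 = 1
n=72: ⌈(73·105)/109⌉ − ⌈(72·105)/109⌉ = ⌈7665/109⌉ − ⌈7560/109⌉ = 71 − 70 = 1
n=73: ⌈(74·105)/109⌉ − ⌈(73·105)/109⌉ = ⌈7770/109⌉ − ⌈7665/109⌉ = 72 − 71 = 1
n=74: ⌈(75·105)/109⌉ − ⌈(74·105)/109⌉ = ⌈7875/109⌉ − ⌈7770/109⌉ = 73 − 72 = 1
n=75: ⌈(76·105)/109⌉ − ⌈(75·105)/109⌉ = ⌈7980/109⌉ − ⌈7875/109⌉ = 74 − 73 = 1
n=76: ⌈(77·105)/109⌉ − ⌈(76·105)/109⌉ = ⌈8085/109⌉ − ⌈7980/109⌉ = 75 − 74 = 1
n=77: ⌈(78·105)/109⌉ − ⌈(77·105)/109⌉ = ⌈8190/109⌉ − ⌈8085/109⌉ = 76 − 75 = 1
n=78: ⌈(79·105)/109⌉ − ⌈(78·105)/109⌉ = ⌈8295/109⌉ − ⌈8190/109⌉ = 77 − 76 = 1
n=79: ⌈(80·105)/109⌉ − ⌈(79·105)/109⌉ = ⌈8400/109⌉ − ⌈8295/109⌉ = 78 − 77 = 1
n=80: ⌈(81·105)/109⌉ − ⌈(80·105)/109⌉ = ⌈8505/109⌉ − ⌈8400/109⌉ = 79 − 78 = 1
n=81: ⌈(82·105)/109⌉ − ⌈(81·105)/109⌉ = ⌈8610/109⌉ − ⌈8505/109⌉ = 79 − 79 = 0
n=82: ⌈(83·105)/109⌉ − ⌈(82·105)/109⌉ = ⌈8715/109⌉ − ⌈8610/109⌉ = 80 − 79 = 1
n=83: ⌈(84·105)/109⌉ − ⌈(83·105)/109⌉ = ⌈8820/109⌉ − ⌈8715/109⌉ = 81 − 80 = 1
n=84: ⌈(85·105)/109⌉ − ⌈(84·105)/109⌉ = ⌈8925/109⌉ − ⌈8820/109⌉ = 82 − 81 = 1
n=85: ⌈(86·105)/109⌉ − ⌈(85·105)/109⌉ = ⌈9030/109⌉ − ⌈8925/109⌉ = 83 − 82 = 1
n=86: ⌈(87·105)/109⌉ − ⌈(86·105)/109⌉ = ⌈9135/109⌉ − ⌈9030/109⌉ = 84 − 83 = 1
n=87: ⌈(88·105)/109⌉ − ⌈(87·105)/109⌉ = ⌈9240/109⌉ − ⌈9135/109⌉ = 85 − 84 = 1
n=88: ⌈(89·105)/109⌉ − ⌈(88·105)/109⌉ = ⌈9345/109⌉ − ⌈9240/109⌉ = 86 − 85 = 1
n=89: ⌈(90·105)/109⌉ − ⌈(89·105)/109⌉ = ⌈9450/109⌉ − ⌈9345/109⌉ = 87 − 86 = 1
n=90: ⌈(91·105)/109⌉ − ⌈(90·105)/109⌉ = ⌈9555/109⌉ − ⌈9450/109⌉ = 88 − 87 = 1
n=91: ⌈(92·105)/109⌉ − ⌈(91·105)/109⌉ = ⌈9660/109⌉ − ⌈9555/109⌉ = 89 − 88 = 1
n=92: ⌈(93·105)/109⌉ − ⌈(92·105)/109⌉ = ⌈9765/109⌉ − ⌈9660/109⌉ = 90 − 89 = 1
n=93: ⌈(94·105)/109⌉ − ⌈(93·105)/109⌉ = ⌈9870/109⌉ − ⌈9765/109⌉ = 91 − 90 = 1
n=94: ⌈(95·105)/109⌉ − ⌈(94·105)/109⌉ = ⌈9975/109⌉ − ⌈9870/109⌉ = 92 − 91 = 1
n=95: ⌈(96·105)/109⌉ − ⌈(95·105)/109⌉ = ⌈10080/109⌉ − ⌈9975/109⌉ = 93 − 92 = 1
n=96: ⌈(97·105)/109⌉ − ⌈(96·105)/109⌉ = ⌈10185/109⌉ − ⌈10080/109⌉ = 94 − 93 = 1
n=97: ⌈(98·105)/109⌉ − ⌈(97·105)/109⌉ = ⌈10290/109⌉ − ⌈10185/109⌉ = 95 − 94 = 1
n=98: ⌈(99·105)/109⌉ − ⌈(98·105)/109⌉ = ⌈10395/109⌉ − ⌈10290/109⌉ = 96 − 95 = 1
n=99: ⌈(100·105)/109⌉ − ⌈(99·105)/109⌉ = ⌈10500/109⌉ − ⌈10395/109⌉ = 97 − 96 = 1
n=100: ⌈(101·105)/109⌉ − ⌈(100·105)/109⌉ = ⌈10605/109⌉ − ⌈10500/109⌉ = 98 − 97 = 1
n=101: ⌈(102·105)/109⌉ − ⌈(101·105)/109⌉ = ⌈10710/109⌉ − ⌈10605/109⌉ = 99 − 98 = 1
n=102: ⌈(103·105)/109⌉ − ⌈(102·105)/109⌉ = ⌈10815/109⌉ − ⌈10710/109⌉ = 100 − 99 = 1
n=103: ⌈(104·105)/109⌉ − ⌈(103·105)/109⌉ = ⌈10920/109⌉ − ⌈10815/109⌉ = 101 − 100 = 1
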